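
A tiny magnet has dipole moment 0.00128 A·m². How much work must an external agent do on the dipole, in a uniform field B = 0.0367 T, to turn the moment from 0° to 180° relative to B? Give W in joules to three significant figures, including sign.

W_ext = ΔU = −mB cosθ₂ + mB cosθ₁ = mB(cosθ₁ − cosθ₂).
W = (0.00128)(0.0367)·(cos0° − cos180°) = (4.698×10⁻⁵)·(+2.0000) = 9.395×10⁻⁵ J.

W ≈ 9.40×10⁻⁵ J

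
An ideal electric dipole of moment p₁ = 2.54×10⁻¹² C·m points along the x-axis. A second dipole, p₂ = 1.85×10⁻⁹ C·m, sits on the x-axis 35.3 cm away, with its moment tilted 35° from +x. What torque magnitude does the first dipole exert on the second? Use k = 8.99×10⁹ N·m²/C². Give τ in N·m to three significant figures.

The second dipole sits on the axis of the first, so the field there is axial: E₁ = 2kp₁/r³ along +x.
E₁ = 2(8.99×10⁹)(2.54×10⁻¹²)/(0.353)³ = 1.038 N/C.
Torque on the second dipole: τ = p₂ E₁ sinθ.
τ = (1.85×10⁻⁹)(1.038)·sin35° = 1.102×10⁻⁹ N·m.

τ ≈ 1.10×10⁻⁹ N·m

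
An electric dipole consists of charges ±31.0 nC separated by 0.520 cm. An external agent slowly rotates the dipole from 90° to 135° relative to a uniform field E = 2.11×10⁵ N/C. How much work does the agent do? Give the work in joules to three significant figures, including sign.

W ≈ 2.41×10⁻⁵ J

Dipole moment p = qd = (3.10×10⁻⁸ C)(0.00520 m) = 1.612×10⁻¹⁰ C·m.
W_ext = ΔU = U(θ₂) − U(θ₁) = −pE cosθ₂ − (−pE cosθ₁) = pE(cosθ₁ − cosθ₂).
W = (1.612×10⁻¹⁰)(2.11×10⁵)·(cos90° − cos135°) = (3.401×10⁻⁵)·(+0.7071) = 2.405×10⁻⁵ J.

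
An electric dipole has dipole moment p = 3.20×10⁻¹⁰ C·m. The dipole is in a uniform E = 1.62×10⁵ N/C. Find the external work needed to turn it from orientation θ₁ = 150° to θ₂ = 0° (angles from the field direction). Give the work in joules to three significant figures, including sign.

W_ext = ΔU = U(θ₂) − U(θ₁) = −pE cosθ₂ − (−pE cosθ₁) = pE(cosθ₁ − cosθ₂).
W = (3.20×10⁻¹⁰)(1.62×10⁵)·(cos150° − cos0°) = (5.184×10⁻⁵)·(-1.8660) = -9.673×10⁻⁵ J.

W ≈ -9.67×10⁻⁵ J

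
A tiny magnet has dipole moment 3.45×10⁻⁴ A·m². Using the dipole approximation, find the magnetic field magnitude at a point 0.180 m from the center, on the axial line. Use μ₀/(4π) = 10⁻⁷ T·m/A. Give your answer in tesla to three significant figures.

On axis B = (μ₀/4π)·2m/r³.
B = 2·(10⁻⁷)·(3.45×10⁻⁴) / (0.180)³ = 1.183×10⁻⁸ T.

B ≈ 1.18×10⁻⁸ T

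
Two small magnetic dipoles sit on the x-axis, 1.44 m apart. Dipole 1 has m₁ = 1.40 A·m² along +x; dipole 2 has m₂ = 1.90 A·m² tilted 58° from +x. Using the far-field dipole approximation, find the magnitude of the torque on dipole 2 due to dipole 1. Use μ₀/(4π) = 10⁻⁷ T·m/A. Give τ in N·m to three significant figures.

τ ≈ 1.51×10⁻⁷ N·m

Dipole B is on the axis of dipole A, so B₁ there is axial: B₁ = (μ₀/4π)·2m₁/r³ along +x.
B₁ = 2(10⁻⁷)(1.40)/(1.44)³ = 9.377×10⁻⁸ T.
τ = m₂ B₁ sinθ.
τ = (1.90)(9.377×10⁻⁸)·sin58° = 1.511×10⁻⁷ N·m.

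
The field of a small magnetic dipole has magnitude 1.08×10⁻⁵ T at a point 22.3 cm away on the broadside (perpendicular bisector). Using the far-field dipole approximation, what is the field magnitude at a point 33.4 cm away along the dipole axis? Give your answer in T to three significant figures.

B ≈ 6.43×10⁻⁶ T

Dipole fields scale as 1/r³ in the far field.
The axial field is twice the equatorial field at the same r, so the geometry factor is 2/1.
B₂ = B₁ · (2/1) · (r₁/r₂)³ = 1.08×10⁻⁵ · 2 · (22.3/33.4)³.
(r₁/r₂)³ = (0.6677)³ = 0.2976.
B₂ ≈ 6.429×10⁻⁶ T.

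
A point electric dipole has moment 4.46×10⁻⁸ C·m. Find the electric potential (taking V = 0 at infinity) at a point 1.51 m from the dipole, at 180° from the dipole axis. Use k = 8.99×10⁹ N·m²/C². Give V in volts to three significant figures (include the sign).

The dipole potential is V = kp cosθ / r².
V = (8.99×10⁹)(4.46×10⁻⁸)·cos180° / (1.51)² = -175.8 V.

V ≈ -176 V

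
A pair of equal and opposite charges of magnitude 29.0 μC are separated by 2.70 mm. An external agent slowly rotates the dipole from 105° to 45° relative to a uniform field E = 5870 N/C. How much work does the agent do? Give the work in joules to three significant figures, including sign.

W ≈ -4.44×10⁻⁴ J

Dipole moment p = qd = (2.90×10⁻⁵ C)(0.00270 m) = 7.83×10⁻⁸ C·m.
W_ext = ΔU = U(θ₂) − U(θ₁) = −pE cosθ₂ − (−pE cosθ₁) = pE(cosθ₁ − cosθ₂).
W = (7.83×10⁻⁸)(5870)·(cos105° − cos45°) = (4.596×10⁻⁴)·(-0.9659) = -4.440×10⁻⁴ J.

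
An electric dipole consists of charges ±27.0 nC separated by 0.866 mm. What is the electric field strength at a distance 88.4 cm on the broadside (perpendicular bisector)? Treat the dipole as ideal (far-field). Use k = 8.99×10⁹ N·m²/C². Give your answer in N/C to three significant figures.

Dipole moment p = qd = (2.70×10⁻⁸ C)(8.66×10⁻⁴ m) = 2.338×10⁻¹¹ C·m.
In the equatorial plane E = kp/r³.
E = (8.99×10⁹)(2.338×10⁻¹¹) / (0.884)³ = 0.3043 N/C.

E ≈ 0.304 N/C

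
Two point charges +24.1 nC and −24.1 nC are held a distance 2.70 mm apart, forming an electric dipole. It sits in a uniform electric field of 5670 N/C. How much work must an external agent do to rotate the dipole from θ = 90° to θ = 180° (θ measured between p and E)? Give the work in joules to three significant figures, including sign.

W ≈ 3.69×10⁻⁷ J

Dipole moment p = qd = (2.41×10⁻⁸ C)(0.00270 m) = 6.507×10⁻¹¹ C·m.
W_ext = ΔU = U(θ₂) − U(θ₁) = −pE cosθ₂ − (−pE cosθ₁) = pE(cosθ₁ − cosθ₂).
W = (6.507×10⁻¹¹)(5670)·(cos90° − cos180°) = (3.689×10⁻⁷)·(+1.0000) = 3.689×10⁻⁷ J.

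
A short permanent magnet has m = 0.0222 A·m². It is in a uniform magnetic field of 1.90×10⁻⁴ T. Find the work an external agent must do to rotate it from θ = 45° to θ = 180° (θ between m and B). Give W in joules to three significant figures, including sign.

W_ext = ΔU = −mB cosθ₂ + mB cosθ₁ = mB(cosθ₁ − cosθ₂).
W = (0.0222)(1.90×10⁻⁴)·(cos45° − cos180°) = (4.218×10⁻⁶)·(+1.7071) = 7.201×10⁻⁶ J.

W ≈ 7.20×10⁻⁶ J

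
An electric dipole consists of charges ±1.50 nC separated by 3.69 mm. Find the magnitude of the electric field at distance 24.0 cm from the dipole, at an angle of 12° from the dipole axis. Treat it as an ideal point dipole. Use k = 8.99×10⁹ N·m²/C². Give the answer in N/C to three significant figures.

Dipole moment p = qd = (1.50×10⁻⁹ C)(0.00369 m) = 5.535×10⁻¹² C·m.
At angle θ the dipole field magnitude is E = (kp/r³)·√(1 + 3cos²θ).
kp/r³ = (8.99×10⁹)(5.535×10⁻¹²) / (0.240)³ = 3.600 N/C.
√(1 + 3cos²12°) = √(1 + 3·0.9568) = √3.8703 ≈ 1.9673.
E ≈ 3.600 × 1.967 = 7.081 N/C.

E ≈ 7.08 N/C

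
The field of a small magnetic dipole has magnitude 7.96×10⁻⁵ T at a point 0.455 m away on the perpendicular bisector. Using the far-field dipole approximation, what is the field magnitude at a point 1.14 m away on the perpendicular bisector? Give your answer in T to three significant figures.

B ≈ 5.06×10⁻⁶ T

Dipole fields scale as 1/r³ in the far field; the geometry is the same at both points.
B₂ = B₁ · (r₁/r₂)³ = 7.96×10⁻⁵ · (0.455/1.14)³.
(r₁/r₂)³ = (0.3991)³ = 0.06358.
B₂ ≈ 5.061×10⁻⁶ T.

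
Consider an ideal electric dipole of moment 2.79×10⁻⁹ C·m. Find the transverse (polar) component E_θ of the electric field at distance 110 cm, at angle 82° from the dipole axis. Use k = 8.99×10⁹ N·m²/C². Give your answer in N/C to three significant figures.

For a dipole, E_θ = (kp sinθ)/r³.
kp/r³ = (8.99×10⁹)(2.79×10⁻⁹)/(1.10)³ = 18.84 N/C.
E_θ = 18.84·sin82° = 18.66 N/C.

E_θ ≈ 18.7 N/C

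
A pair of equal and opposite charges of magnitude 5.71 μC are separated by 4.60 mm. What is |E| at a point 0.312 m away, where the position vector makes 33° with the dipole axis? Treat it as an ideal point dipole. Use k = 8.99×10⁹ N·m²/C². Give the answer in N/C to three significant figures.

Dipole moment p = qd = (5.71×10⁻⁶ C)(0.00460 m) = 2.627×10⁻⁸ C·m.
At angle θ the dipole field magnitude is E = (kp/r³)·√(1 + 3cos²θ).
kp/r³ = (8.99×10⁹)(2.627×10⁻⁸) / (0.312)³ = 7776 N/C.
√(1 + 3cos²33°) = √(1 + 3·0.7034) = √3.1101 ≈ 1.7635.
E ≈ 7776 × 1.764 = 1.371×10⁴ N/C.

E ≈ 1.37×10⁴ N/C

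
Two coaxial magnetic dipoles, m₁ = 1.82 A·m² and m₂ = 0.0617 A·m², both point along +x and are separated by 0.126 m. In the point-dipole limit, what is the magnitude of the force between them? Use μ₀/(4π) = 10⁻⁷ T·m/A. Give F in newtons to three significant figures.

F ≈ 2.67×10⁻⁴ N

On-axis B of dipole 1: B = (μ₀/4π)·2m₁/r³. Force on dipole 2: F = m₂·dB/dr.
dB/dr = −(μ₀/4π)·6m₁/r⁴, so |F| = (μ₀/4π)·6m₁m₂/r⁴.
F = 6(10⁻⁷)(1.82)(0.0617)/(0.126)⁴ = 2.673×10⁻⁴ N.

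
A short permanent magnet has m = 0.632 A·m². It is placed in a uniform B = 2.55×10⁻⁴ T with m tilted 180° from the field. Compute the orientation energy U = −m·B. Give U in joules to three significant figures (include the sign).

U ≈ 1.61×10⁻⁴ J

U = −m·B = −mB cosθ.
U = −(0.632)(2.55×10⁻⁴)·cos180° = 1.612×10⁻⁴ J.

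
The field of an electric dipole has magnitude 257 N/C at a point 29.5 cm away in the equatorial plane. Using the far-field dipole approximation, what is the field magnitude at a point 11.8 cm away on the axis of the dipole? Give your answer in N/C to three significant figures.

Dipole fields scale as 1/r³ in the far field.
The axial field is twice the equatorial field at the same r, so the geometry factor is 2/1.
E₂ = E₁ · (2/1) · (r₁/r₂)³ = 257 · 2 · (29.5/11.8)³.
(r₁/r₂)³ = (2.5)³ = 15.62.
E₂ ≈ 8031 N/C.

E ≈ 8030 N/C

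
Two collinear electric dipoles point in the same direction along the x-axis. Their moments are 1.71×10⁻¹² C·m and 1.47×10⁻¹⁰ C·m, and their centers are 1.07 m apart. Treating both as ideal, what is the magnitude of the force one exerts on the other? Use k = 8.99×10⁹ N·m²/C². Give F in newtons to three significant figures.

On-axis field of dipole 1 at distance r: E = 2kp₁/r³. Force on dipole 2 is F = p₂·dE/dr (gradient along axis).
dE/dr = −6kp₁/r⁴, so |F| = 6kp₁p₂/r⁴ (attractive for aligned moments).
F = 6(8.99×10⁹)(1.71×10⁻¹²)(1.47×10⁻¹⁰)/(1.07)⁴ = 1.034×10⁻¹¹ N.

F ≈ 1.03×10⁻¹¹ N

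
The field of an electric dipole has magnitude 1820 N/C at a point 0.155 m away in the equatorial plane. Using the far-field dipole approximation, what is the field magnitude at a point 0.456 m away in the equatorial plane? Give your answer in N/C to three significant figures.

E ≈ 71.5 N/C

Dipole fields scale as 1/r³ in the far field; the geometry is the same at both points.
E₂ = E₁ · (r₁/r₂)³ = 1820 · (0.155/0.456)³.
(r₁/r₂)³ = (0.3399)³ = 0.03927.
E₂ ≈ 71.48 N/C.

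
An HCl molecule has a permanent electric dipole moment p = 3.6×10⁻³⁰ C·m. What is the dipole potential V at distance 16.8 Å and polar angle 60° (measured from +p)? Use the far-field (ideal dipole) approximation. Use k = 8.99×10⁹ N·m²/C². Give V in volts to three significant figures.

V ≈ 0.00573 V

The dipole potential is V = kp cosθ / r².
V = (8.99×10⁹)(3.60×10⁻³⁰)·cos60° / (1.68×10⁻⁹)² = 0.005733 V.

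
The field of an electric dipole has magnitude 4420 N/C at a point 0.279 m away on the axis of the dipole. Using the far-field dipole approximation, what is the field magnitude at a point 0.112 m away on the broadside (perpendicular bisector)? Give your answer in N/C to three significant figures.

Dipole fields scale as 1/r³ in the far field.
The axial field is twice the equatorial field at the same r, so the geometry factor is 1/2.
E₂ = E₁ · (1/2) · (r₁/r₂)³ = 4420 · 0.5 · (0.279/0.112)³.
(r₁/r₂)³ = (2.491)³ = 15.46.
E₂ ≈ 3.416×10⁴ N/C.

E ≈ 3.42×10⁴ N/C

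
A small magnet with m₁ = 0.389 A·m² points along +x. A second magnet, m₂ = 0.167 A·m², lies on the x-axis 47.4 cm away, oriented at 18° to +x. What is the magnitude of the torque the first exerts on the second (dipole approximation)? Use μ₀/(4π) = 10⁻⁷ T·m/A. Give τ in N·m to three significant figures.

Dipole B is on the axis of dipole A, so B₁ there is axial: B₁ = (μ₀/4π)·2m₁/r³ along +x.
B₁ = 2(10⁻⁷)(0.389)/(0.474)³ = 7.305×10⁻⁷ T.
τ = m₂ B₁ sinθ.
τ = (0.167)(7.305×10⁻⁷)·sin18° = 3.770×10⁻⁸ N·m.

τ ≈ 3.77×10⁻⁸ N·m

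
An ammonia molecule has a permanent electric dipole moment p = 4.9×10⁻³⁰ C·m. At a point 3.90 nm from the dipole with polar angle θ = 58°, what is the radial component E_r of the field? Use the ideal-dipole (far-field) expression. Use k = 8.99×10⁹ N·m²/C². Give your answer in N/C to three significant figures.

E_r ≈ 7.87×10⁵ N/C

For a dipole, E_r = (2kp cosθ)/r³.
kp/r³ = (8.99×10⁹)(4.90×10⁻³⁰)/(3.90×10⁻⁹)³ = 7.426×10⁵ N/C.
E_r = 2·7.426×10⁵·cos58° = 7.870×10⁵ N/C.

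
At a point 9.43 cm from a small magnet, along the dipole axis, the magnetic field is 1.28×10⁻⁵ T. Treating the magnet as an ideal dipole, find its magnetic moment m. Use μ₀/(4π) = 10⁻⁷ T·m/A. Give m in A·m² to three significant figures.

m ≈ 0.0537 A·m²

On axis B = (μ₀/4π)·2m/r³, so m = Br³·4π/(μ₀·2).
m = (1.28×10⁻⁵)·(0.0943)³ / (2·10⁻⁷) = 0.05367 A·m².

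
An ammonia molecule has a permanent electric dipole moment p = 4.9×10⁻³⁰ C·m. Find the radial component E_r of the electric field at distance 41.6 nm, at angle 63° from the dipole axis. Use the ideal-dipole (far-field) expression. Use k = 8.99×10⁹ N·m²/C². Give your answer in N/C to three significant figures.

For a dipole, E_r = (2kp cosθ)/r³.
kp/r³ = (8.99×10⁹)(4.90×10⁻³⁰)/(4.16×10⁻⁸)³ = 611.9 N/C.
E_r = 2·611.9·cos63° = 555.6 N/C.

E_r ≈ 556 N/C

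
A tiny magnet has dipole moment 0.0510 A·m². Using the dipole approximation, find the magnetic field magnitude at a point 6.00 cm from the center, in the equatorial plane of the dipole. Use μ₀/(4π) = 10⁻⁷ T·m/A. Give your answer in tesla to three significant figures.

B ≈ 2.36×10⁻⁵ T

In the equatorial plane B = (μ₀/4π)·m/r³ (half the axial value).
B = (10⁻⁷)·(0.0510) / (0.0600)³ = 2.361×10⁻⁵ T.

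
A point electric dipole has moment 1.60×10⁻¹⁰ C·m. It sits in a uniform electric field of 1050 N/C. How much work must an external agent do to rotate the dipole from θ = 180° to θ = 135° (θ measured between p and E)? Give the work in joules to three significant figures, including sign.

W ≈ -4.92×10⁻⁸ J

W_ext = ΔU = U(θ₂) − U(θ₁) = −pE cosθ₂ − (−pE cosθ₁) = pE(cosθ₁ − cosθ₂).
W = (1.60×10⁻¹⁰)(1050)·(cos180° − cos135°) = (1.680×10⁻⁷)·(-0.2929) = -4.921×10⁻⁸ J.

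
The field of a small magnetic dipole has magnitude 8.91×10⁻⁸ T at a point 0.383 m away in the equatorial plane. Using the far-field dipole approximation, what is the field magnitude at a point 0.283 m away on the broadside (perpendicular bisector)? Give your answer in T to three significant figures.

Dipole fields scale as 1/r³ in the far field; the geometry is the same at both points.
B₂ = B₁ · (r₁/r₂)³ = 8.91×10⁻⁸ · (0.383/0.283)³.
(r₁/r₂)³ = (1.353)³ = 2.479.
B₂ ≈ 2.209×10⁻⁷ T.

B ≈ 2.21×10⁻⁷ T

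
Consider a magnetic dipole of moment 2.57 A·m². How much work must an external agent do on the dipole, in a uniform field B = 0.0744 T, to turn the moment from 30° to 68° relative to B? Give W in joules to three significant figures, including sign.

W_ext = ΔU = −mB cosθ₂ + mB cosθ₁ = mB(cosθ₁ − cosθ₂).
W = (2.57)(0.0744)·(cos30° − cos68°) = (0.1912)·(+0.4914) = 0.09396 J.

W ≈ 0.0940 J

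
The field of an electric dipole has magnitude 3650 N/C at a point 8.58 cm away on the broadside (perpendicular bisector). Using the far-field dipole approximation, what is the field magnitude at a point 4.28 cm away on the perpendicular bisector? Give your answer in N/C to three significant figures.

E ≈ 2.94×10⁴ N/C

Dipole fields scale as 1/r³ in the far field; the geometry is the same at both points.
E₂ = E₁ · (r₁/r₂)³ = 3650 · (8.58/4.28)³.
(r₁/r₂)³ = (2.005)³ = 8.056.
E₂ ≈ 2.941×10⁴ N/C.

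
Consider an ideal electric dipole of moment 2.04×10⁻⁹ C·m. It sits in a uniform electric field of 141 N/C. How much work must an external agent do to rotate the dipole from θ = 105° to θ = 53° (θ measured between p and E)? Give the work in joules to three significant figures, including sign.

W_ext = ΔU = U(θ₂) − U(θ₁) = −pE cosθ₂ − (−pE cosθ₁) = pE(cosθ₁ − cosθ₂).
W = (2.04×10⁻⁹)(141)·(cos105° − cos53°) = (2.876×10⁻⁷)·(-0.8606) = -2.476×10⁻⁷ J.

W ≈ -2.48×10⁻⁷ J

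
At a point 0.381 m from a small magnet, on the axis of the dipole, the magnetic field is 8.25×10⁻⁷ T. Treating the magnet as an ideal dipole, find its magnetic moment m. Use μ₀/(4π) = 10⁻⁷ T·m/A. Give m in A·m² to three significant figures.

m ≈ 0.228 A·m²

On axis B = (μ₀/4π)·2m/r³, so m = Br³·4π/(μ₀·2).
m = (8.25×10⁻⁷)·(0.381)³ / (2·10⁻⁷) = 0.2281 A·m².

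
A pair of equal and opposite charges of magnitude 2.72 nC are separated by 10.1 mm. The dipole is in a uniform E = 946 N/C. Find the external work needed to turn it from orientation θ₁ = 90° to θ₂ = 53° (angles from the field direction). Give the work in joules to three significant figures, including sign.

Dipole moment p = qd = (2.72×10⁻⁹ C)(0.0101 m) = 2.747×10⁻¹¹ C·m.
W_ext = ΔU = U(θ₂) − U(θ₁) = −pE cosθ₂ − (−pE cosθ₁) = pE(cosθ₁ − cosθ₂).
W = (2.747×10⁻¹¹)(946)·(cos90° − cos53°) = (2.599×10⁻⁸)·(-0.6018) = -1.564×10⁻⁸ J.

W ≈ -1.56×10⁻⁸ J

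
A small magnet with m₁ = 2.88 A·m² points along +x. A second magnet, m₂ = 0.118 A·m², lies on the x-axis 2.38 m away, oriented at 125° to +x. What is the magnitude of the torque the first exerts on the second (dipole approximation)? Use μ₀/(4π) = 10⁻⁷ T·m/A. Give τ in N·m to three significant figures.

Dipole B is on the axis of dipole A, so B₁ there is axial: B₁ = (μ₀/4π)·2m₁/r³ along +x.
B₁ = 2(10⁻⁷)(2.88)/(2.38)³ = 4.273×10⁻⁸ T.
τ = m₂ B₁ sinθ.
τ = (0.118)(4.273×10⁻⁸)·sin125° = 4.130×10⁻⁹ N·m.

τ ≈ 4.13×10⁻⁹ N·m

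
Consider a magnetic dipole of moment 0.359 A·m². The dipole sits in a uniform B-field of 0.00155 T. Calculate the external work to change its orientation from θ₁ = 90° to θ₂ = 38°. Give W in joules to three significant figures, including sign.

W_ext = ΔU = −mB cosθ₂ + mB cosθ₁ = mB(cosθ₁ − cosθ₂).
W = (0.359)(0.00155)·(cos90° − cos38°) = (5.564×10⁻⁴)·(-0.7880) = -4.385×10⁻⁴ J.

W ≈ -4.38×10⁻⁴ J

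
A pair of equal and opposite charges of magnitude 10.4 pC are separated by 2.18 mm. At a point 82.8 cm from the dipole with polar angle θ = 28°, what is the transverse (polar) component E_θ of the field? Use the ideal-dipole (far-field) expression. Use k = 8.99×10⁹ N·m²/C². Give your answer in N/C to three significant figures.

Dipole moment p = qd = (1.04×10⁻¹¹ C)(0.00218 m) = 2.267×10⁻¹⁴ C·m.
For a dipole, E_θ = (kp sinθ)/r³.
kp/r³ = (8.99×10⁹)(2.267×10⁻¹⁴)/(0.828)³ = 3.590×10⁻⁴ N/C.
E_θ = 3.590×10⁻⁴·sin28° = 1.686×10⁻⁴ N/C.

E_θ ≈ 1.69×10⁻⁴ N/C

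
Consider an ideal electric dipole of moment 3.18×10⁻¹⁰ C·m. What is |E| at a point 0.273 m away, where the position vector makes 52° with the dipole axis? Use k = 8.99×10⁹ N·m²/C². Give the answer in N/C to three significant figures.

At angle θ the dipole field magnitude is E = (kp/r³)·√(1 + 3cos²θ).
kp/r³ = (8.99×10⁹)(3.18×10⁻¹⁰) / (0.273)³ = 140.5 N/C.
√(1 + 3cos²52°) = √(1 + 3·0.3790) = √2.1371 ≈ 1.4619.
E ≈ 140.5 × 1.462 = 205.4 N/C.

E ≈ 205 N/C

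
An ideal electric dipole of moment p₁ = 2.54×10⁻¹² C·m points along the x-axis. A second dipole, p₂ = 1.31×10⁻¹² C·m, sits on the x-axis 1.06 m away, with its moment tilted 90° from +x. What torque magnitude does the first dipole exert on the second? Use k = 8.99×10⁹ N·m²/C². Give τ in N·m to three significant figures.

The second dipole sits on the axis of the first, so the field there is axial: E₁ = 2kp₁/r³ along +x.
E₁ = 2(8.99×10⁹)(2.54×10⁻¹²)/(1.06)³ = 0.03834 N/C.
Torque on the second dipole: τ = p₂ E₁ sinθ.
τ = (1.31×10⁻¹²)(0.03834)·sin90° = 5.023×10⁻¹⁴ N·m.

τ ≈ 5.02×10⁻¹⁴ N·m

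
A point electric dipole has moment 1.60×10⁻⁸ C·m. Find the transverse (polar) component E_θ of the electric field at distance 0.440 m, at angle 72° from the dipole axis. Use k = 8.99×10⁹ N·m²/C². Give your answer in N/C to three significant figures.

For a dipole, E_θ = (kp sinθ)/r³.
kp/r³ = (8.99×10⁹)(1.60×10⁻⁸)/(0.440)³ = 1689 N/C.
E_θ = 1689·sin72° = 1606 N/C.

E_θ ≈ 1610 N/C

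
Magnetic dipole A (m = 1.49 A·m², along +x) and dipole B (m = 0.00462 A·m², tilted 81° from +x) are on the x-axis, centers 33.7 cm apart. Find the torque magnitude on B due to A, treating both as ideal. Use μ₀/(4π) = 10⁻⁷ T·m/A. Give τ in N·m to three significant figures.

τ ≈ 3.55×10⁻⁸ N·m

Dipole B is on the axis of dipole A, so B₁ there is axial: B₁ = (μ₀/4π)·2m₁/r³ along +x.
B₁ = 2(10⁻⁷)(1.49)/(0.337)³ = 7.786×10⁻⁶ T.
τ = m₂ B₁ sinθ.
τ = (0.00462)(7.786×10⁻⁶)·sin81° = 3.553×10⁻⁸ N·m.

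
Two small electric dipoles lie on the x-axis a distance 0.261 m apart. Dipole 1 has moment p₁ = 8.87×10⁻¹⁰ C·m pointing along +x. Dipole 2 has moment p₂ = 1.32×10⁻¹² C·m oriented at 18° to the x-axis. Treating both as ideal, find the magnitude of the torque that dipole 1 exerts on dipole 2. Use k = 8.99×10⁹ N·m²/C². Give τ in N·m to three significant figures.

τ ≈ 3.66×10⁻¹⁰ N·m

The second dipole sits on the axis of the first, so the field there is axial: E₁ = 2kp₁/r³ along +x.
E₁ = 2(8.99×10⁹)(8.87×10⁻¹⁰)/(0.261)³ = 897.0 N/C.
Torque on the second dipole: τ = p₂ E₁ sinθ.
τ = (1.32×10⁻¹²)(897.0)·sin18° = 3.659×10⁻¹⁰ N·m.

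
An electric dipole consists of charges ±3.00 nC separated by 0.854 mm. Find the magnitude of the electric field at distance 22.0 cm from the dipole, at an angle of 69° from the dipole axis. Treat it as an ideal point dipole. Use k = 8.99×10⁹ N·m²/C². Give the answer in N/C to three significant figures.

Dipole moment p = qd = (3.00×10⁻⁹ C)(8.54×10⁻⁴ m) = 2.562×10⁻¹² C·m.
At angle θ the dipole field magnitude is E = (kp/r³)·√(1 + 3cos²θ).
kp/r³ = (8.99×10⁹)(2.562×10⁻¹²) / (0.220)³ = 2.163 N/C.
√(1 + 3cos²69°) = √(1 + 3·0.1284) = √1.3853 ≈ 1.1770.
E ≈ 2.163 × 1.177 = 2.546 N/C.

E ≈ 2.55 N/C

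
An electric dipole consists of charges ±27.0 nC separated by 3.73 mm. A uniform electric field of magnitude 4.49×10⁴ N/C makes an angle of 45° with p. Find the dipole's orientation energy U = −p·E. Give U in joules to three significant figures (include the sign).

Dipole moment p = qd = (2.70×10⁻⁸ C)(0.00373 m) = 1.007×10⁻¹⁰ C·m.
U = −p·E = −pE cosθ.
U = −(1.007×10⁻¹⁰)(4.49×10⁴)·cos45° = -3.197×10⁻⁶ J.

U ≈ -3.20×10⁻⁶ J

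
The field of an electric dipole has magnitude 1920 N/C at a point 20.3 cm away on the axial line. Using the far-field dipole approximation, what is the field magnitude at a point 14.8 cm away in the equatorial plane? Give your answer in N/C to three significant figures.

Dipole fields scale as 1/r³ in the far field.
The axial field is twice the equatorial field at the same r, so the geometry factor is 1/2.
E₂ = E₁ · (1/2) · (r₁/r₂)³ = 1920 · 0.5 · (20.3/14.8)³.
(r₁/r₂)³ = (1.372)³ = 2.58.
E₂ ≈ 2477 N/C.

E ≈ 2480 N/C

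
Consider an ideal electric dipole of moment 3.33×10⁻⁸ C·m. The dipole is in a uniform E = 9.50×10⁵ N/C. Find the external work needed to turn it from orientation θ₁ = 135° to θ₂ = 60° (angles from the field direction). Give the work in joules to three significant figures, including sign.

W_ext = ΔU = U(θ₂) − U(θ₁) = −pE cosθ₂ − (−pE cosθ₁) = pE(cosθ₁ − cosθ₂).
W = (3.33×10⁻⁸)(9.50×10⁵)·(cos135° − cos60°) = (0.03164)·(-1.2071) = -0.03819 J.

W ≈ -0.0382 J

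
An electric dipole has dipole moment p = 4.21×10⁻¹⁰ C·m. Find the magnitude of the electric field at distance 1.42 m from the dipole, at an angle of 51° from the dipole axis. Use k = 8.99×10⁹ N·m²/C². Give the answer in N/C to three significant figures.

E ≈ 1.96 N/C

At angle θ the dipole field magnitude is E = (kp/r³)·√(1 + 3cos²θ).
kp/r³ = (8.99×10⁹)(4.21×10⁻¹⁰) / (1.42)³ = 1.322 N/C.
√(1 + 3cos²51°) = √(1 + 3·0.3960) = √2.1881 ≈ 1.4792.
E ≈ 1.322 × 1.479 = 1.955 N/C.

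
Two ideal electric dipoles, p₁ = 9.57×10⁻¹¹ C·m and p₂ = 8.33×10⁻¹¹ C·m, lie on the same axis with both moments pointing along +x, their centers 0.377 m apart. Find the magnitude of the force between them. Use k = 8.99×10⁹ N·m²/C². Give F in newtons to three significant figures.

On-axis field of dipole 1 at distance r: E = 2kp₁/r³. Force on dipole 2 is F = p₂·dE/dr (gradient along axis).
dE/dr = −6kp₁/r⁴, so |F| = 6kp₁p₂/r⁴ (attractive for aligned moments).
F = 6(8.99×10⁹)(9.57×10⁻¹¹)(8.33×10⁻¹¹)/(0.377)⁴ = 2.129×10⁻⁸ N.

F ≈ 2.13×10⁻⁸ N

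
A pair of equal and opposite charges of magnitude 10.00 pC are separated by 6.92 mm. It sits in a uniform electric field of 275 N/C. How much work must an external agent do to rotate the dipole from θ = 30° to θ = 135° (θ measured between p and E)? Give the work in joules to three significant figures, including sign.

Dipole moment p = qd = (1.00×10⁻¹¹ C)(0.00692 m) = 6.92×10⁻¹⁴ C·m.
W_ext = ΔU = U(θ₂) − U(θ₁) = −pE cosθ₂ − (−pE cosθ₁) = pE(cosθ₁ − cosθ₂).
W = (6.92×10⁻¹⁴)(275)·(cos30° − cos135°) = (1.903×10⁻¹¹)·(+1.5731) = 2.994×10⁻¹¹ J.

W ≈ 2.99×10⁻¹¹ J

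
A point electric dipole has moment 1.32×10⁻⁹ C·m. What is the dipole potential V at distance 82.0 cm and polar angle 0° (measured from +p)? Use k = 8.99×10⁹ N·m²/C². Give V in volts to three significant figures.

The dipole potential is V = kp cosθ / r².
V = (8.99×10⁹)(1.32×10⁻⁹)·cos0° / (0.820)² = 17.65 V.

V ≈ 17.6 V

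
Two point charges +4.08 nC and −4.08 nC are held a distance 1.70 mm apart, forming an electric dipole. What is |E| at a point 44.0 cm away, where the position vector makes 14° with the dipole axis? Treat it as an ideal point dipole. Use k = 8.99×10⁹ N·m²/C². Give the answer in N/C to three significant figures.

Dipole moment p = qd = (4.08×10⁻⁹ C)(0.00170 m) = 6.936×10⁻¹² C·m.
At angle θ the dipole field magnitude is E = (kp/r³)·√(1 + 3cos²θ).
kp/r³ = (8.99×10⁹)(6.936×10⁻¹²) / (0.440)³ = 0.7320 N/C.
√(1 + 3cos²14°) = √(1 + 3·0.9415) = √3.8244 ≈ 1.9556.
E ≈ 0.7320 × 1.956 = 1.432 N/C.

E ≈ 1.43 N/C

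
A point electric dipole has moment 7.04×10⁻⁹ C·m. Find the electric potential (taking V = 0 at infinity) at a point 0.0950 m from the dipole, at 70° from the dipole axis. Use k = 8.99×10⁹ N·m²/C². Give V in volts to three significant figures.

The dipole potential is V = kp cosθ / r².
V = (8.99×10⁹)(7.04×10⁻⁹)·cos70° / (0.0950)² = 2398 V.

V ≈ 2400 V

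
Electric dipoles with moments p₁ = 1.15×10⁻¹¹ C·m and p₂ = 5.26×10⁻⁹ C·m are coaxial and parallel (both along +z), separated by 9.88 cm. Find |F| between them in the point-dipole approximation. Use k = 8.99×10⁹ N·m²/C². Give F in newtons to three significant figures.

F ≈ 3.42×10⁻⁵ N

On-axis field of dipole 1 at distance r: E = 2kp₁/r³. Force on dipole 2 is F = p₂·dE/dr (gradient along axis).
dE/dr = −6kp₁/r⁴, so |F| = 6kp₁p₂/r⁴ (attractive for aligned moments).
F = 6(8.99×10⁹)(1.15×10⁻¹¹)(5.26×10⁻⁹)/(0.0988)⁴ = 3.424×10⁻⁵ N.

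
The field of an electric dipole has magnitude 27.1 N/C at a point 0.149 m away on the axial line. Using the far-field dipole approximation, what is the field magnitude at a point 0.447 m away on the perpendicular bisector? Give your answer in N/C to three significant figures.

E ≈ 0.502 N/C

Dipole fields scale as 1/r³ in the far field.
The axial field is twice the equatorial field at the same r, so the geometry factor is 1/2.
E₂ = E₁ · (1/2) · (r₁/r₂)³ = 27.1 · 0.5 · (0.149/0.447)³.
(r₁/r₂)³ = (0.3333)³ = 0.03704.
E₂ ≈ 0.5019 N/C.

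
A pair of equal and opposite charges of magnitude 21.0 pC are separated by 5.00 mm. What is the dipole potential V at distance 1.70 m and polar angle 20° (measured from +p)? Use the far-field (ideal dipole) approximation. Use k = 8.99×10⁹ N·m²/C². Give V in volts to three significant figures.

V ≈ 3.07×10⁻⁴ V

Dipole moment p = qd = (2.10×10⁻¹¹ C)(0.00500 m) = 1.05×10⁻¹³ C·m.
The dipole potential is V = kp cosθ / r².
V = (8.99×10⁹)(1.05×10⁻¹³)·cos20° / (1.70)² = 3.069×10⁻⁴ V.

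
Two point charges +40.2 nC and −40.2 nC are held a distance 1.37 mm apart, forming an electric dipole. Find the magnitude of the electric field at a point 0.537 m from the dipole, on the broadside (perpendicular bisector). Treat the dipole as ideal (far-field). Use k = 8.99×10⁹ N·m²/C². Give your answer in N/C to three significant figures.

E ≈ 3.20 N/C

Dipole moment p = qd = (4.02×10⁻⁸ C)(0.00137 m) = 5.507×10⁻¹¹ C·m.
On the perpendicular bisector E = kp/r³ (half the axial value at the same distance).
E = (8.99×10⁹)(5.507×10⁻¹¹) / (0.537)³ = 3.197 N/C.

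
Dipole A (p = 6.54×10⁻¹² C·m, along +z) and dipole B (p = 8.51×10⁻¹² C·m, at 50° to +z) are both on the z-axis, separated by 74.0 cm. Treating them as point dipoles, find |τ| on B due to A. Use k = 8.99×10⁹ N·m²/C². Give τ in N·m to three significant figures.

τ ≈ 1.89×10⁻¹² N·m

The second dipole sits on the axis of the first, so the field there is axial: E₁ = 2kp₁/r³ along +z.
E₁ = 2(8.99×10⁹)(6.54×10⁻¹²)/(0.740)³ = 0.2902 N/C.
Torque on the second dipole: τ = p₂ E₁ sinθ.
τ = (8.51×10⁻¹²)(0.2902)·sin50° = 1.892×10⁻¹² N·m.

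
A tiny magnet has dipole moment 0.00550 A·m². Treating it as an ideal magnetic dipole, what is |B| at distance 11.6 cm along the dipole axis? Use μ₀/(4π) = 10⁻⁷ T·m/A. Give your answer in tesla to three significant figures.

On axis B = (μ₀/4π)·2m/r³.
B = 2·(10⁻⁷)·(0.00550) / (0.116)³ = 7.047×10⁻⁷ T.

B ≈ 7.05×10⁻⁷ T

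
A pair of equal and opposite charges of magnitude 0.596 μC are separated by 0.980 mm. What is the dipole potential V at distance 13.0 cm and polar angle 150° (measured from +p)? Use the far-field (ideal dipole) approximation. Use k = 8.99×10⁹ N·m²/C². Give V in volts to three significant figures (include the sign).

V ≈ -269 V

Dipole moment p = qd = (5.96×10⁻⁷ C)(9.80×10⁻⁴ m) = 5.841×10⁻¹⁰ C·m.
The dipole potential is V = kp cosθ / r².
V = (8.99×10⁹)(5.841×10⁻¹⁰)·cos150° / (0.130)² = -269.1 V.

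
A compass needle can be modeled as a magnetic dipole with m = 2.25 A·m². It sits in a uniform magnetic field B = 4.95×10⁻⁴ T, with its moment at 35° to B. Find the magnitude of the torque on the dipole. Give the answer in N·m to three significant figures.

τ ≈ 6.39×10⁻⁴ N·m

Torque on a magnetic dipole: τ = mB sinθ.
τ = (2.25)(4.95×10⁻⁴)·sin35° = 6.388×10⁻⁴ N·m.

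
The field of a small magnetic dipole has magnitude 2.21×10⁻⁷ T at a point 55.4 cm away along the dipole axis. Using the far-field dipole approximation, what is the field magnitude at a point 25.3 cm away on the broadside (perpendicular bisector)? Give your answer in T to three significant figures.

B ≈ 1.16×10⁻⁶ T

Dipole fields scale as 1/r³ in the far field.
The axial field is twice the equatorial field at the same r, so the geometry factor is 1/2.
B₂ = B₁ · (1/2) · (r₁/r₂)³ = 2.21×10⁻⁷ · 0.5 · (55.4/25.3)³.
(r₁/r₂)³ = (2.19)³ = 10.5.
B₂ ≈ 1.160×10⁻⁶ T.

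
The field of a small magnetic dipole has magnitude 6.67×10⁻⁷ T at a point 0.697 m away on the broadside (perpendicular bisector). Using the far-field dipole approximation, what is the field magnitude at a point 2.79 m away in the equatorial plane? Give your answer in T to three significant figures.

Dipole fields scale as 1/r³ in the far field; the geometry is the same at both points.
B₂ = B₁ · (r₁/r₂)³ = 6.67×10⁻⁷ · (0.697/2.79)³.
(r₁/r₂)³ = (0.2498)³ = 0.01559.
B₂ ≈ 1.040×10⁻⁸ T.

B ≈ 1.04×10⁻⁸ T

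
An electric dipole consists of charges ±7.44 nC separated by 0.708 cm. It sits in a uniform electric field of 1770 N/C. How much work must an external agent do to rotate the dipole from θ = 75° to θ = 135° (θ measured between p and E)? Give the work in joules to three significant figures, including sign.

W ≈ 9.01×10⁻⁸ J

Dipole moment p = qd = (7.44×10⁻⁹ C)(0.00708 m) = 5.268×10⁻¹¹ C·m.
W_ext = ΔU = U(θ₂) − U(θ₁) = −pE cosθ₂ − (−pE cosθ₁) = pE(cosθ₁ − cosθ₂).
W = (5.268×10⁻¹¹)(1770)·(cos75° − cos135°) = (9.324×10⁻⁸)·(+0.9659) = 9.007×10⁻⁸ J.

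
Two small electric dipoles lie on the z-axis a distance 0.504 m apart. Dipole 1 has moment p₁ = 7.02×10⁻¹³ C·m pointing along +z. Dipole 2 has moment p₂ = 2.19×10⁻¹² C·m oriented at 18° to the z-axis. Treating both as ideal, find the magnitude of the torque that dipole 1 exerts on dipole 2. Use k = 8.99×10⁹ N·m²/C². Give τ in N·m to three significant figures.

τ ≈ 6.67×10⁻¹⁴ N·m

The second dipole sits on the axis of the first, so the field there is axial: E₁ = 2kp₁/r³ along +z.
E₁ = 2(8.99×10⁹)(7.02×10⁻¹³)/(0.504)³ = 0.09859 N/C.
Torque on the second dipole: τ = p₂ E₁ sinθ.
τ = (2.19×10⁻¹²)(0.09859)·sin18° = 6.672×10⁻¹⁴ N·m.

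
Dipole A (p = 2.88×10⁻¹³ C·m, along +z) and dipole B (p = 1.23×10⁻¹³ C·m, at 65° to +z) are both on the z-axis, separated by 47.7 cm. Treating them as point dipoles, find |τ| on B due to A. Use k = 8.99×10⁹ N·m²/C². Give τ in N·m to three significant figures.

The second dipole sits on the axis of the first, so the field there is axial: E₁ = 2kp₁/r³ along +z.
E₁ = 2(8.99×10⁹)(2.88×10⁻¹³)/(0.477)³ = 0.04771 N/C.
Torque on the second dipole: τ = p₂ E₁ sinθ.
τ = (1.23×10⁻¹³)(0.04771)·sin65° = 5.319×10⁻¹⁵ N·m.

τ ≈ 5.32×10⁻¹⁵ N·m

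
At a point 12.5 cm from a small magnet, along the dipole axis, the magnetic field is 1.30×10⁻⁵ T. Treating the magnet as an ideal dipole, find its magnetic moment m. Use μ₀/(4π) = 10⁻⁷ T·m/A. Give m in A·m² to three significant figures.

m ≈ 0.127 A·m²

On axis B = (μ₀/4π)·2m/r³, so m = Br³·4π/(μ₀·2).
m = (1.30×10⁻⁵)·(0.125)³ / (2·10⁻⁷) = 0.1270 A·m².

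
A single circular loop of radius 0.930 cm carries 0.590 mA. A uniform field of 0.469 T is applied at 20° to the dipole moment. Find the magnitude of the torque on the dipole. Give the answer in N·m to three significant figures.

τ ≈ 2.57×10⁻⁸ N·m

Magnetic moment m = IA = Iπa² = (5.90×10⁻⁴)·π·(0.00930)² = 1.603×10⁻⁷ A·m².
Torque on a magnetic dipole: τ = mB sinθ.
τ = (1.603×10⁻⁷)(0.469)·sin20° = 2.571×10⁻⁸ N·m.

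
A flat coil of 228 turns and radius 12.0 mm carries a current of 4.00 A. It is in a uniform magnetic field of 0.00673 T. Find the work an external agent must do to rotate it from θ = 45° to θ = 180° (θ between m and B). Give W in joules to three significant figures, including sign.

W ≈ 0.00474 J

m = NIA = NIπa² = 228·(4.00)·π·(0.0120)² = 0.4126 A·m².
W_ext = ΔU = −mB cosθ₂ + mB cosθ₁ = mB(cosθ₁ − cosθ₂).
W = (0.4126)(0.00673)·(cos45° − cos180°) = (0.002777)·(+1.7071) = 0.004740 J.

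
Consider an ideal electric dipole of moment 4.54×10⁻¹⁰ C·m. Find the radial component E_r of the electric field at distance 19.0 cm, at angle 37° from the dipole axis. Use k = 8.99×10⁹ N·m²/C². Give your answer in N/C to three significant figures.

For a dipole, E_r = (2kp cosθ)/r³.
kp/r³ = (8.99×10⁹)(4.54×10⁻¹⁰)/(0.190)³ = 595.1 N/C.
E_r = 2·595.1·cos37° = 950.5 N/C.

E_r ≈ 950 N/C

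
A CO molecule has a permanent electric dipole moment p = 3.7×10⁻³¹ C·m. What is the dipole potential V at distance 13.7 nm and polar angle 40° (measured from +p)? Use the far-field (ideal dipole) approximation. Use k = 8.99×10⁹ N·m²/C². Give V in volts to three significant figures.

The dipole potential is V = kp cosθ / r².
V = (8.99×10⁹)(3.70×10⁻³¹)·cos40° / (1.37×10⁻⁸)² = 1.358×10⁻⁵ V.

V ≈ 1.36×10⁻⁵ V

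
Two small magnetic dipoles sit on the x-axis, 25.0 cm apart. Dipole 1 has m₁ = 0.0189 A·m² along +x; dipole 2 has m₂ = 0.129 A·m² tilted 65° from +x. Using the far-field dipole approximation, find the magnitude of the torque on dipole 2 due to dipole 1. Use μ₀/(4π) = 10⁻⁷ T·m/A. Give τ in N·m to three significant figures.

τ ≈ 2.83×10⁻⁸ N·m

Dipole B is on the axis of dipole A, so B₁ there is axial: B₁ = (μ₀/4π)·2m₁/r³ along +x.
B₁ = 2(10⁻⁷)(0.0189)/(0.250)³ = 2.419×10⁻⁷ T.
τ = m₂ B₁ sinθ.
τ = (0.129)(2.419×10⁻⁷)·sin65° = 2.828×10⁻⁸ N·m.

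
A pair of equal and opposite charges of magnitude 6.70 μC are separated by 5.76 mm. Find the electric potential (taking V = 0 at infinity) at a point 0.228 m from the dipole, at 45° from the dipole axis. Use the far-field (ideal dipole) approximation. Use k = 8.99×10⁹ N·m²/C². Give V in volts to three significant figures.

V ≈ 4720 V

Dipole moment p = qd = (6.70×10⁻⁶ C)(0.00576 m) = 3.859×10⁻⁸ C·m.
The dipole potential is V = kp cosθ / r².
V = (8.99×10⁹)(3.859×10⁻⁸)·cos45° / (0.228)² = 4719 V.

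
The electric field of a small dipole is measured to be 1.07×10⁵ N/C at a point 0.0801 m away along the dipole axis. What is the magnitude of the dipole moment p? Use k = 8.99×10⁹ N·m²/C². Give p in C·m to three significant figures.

p ≈ 3.06×10⁻⁹ C·m

On axis E = 2kp/r³, so p = Er³/(2k).
p = (1.07×10⁵)·(0.0801)³ / (2·8.99×10⁹) = 3.058×10⁻⁹ C·m.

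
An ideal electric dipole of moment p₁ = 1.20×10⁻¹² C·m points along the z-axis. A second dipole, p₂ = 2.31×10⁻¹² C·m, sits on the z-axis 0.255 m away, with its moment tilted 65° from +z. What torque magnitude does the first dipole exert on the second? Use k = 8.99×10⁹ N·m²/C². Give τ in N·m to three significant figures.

τ ≈ 2.72×10⁻¹² N·m

The second dipole sits on the axis of the first, so the field there is axial: E₁ = 2kp₁/r³ along +z.
E₁ = 2(8.99×10⁹)(1.20×10⁻¹²)/(0.255)³ = 1.301 N/C.
Torque on the second dipole: τ = p₂ E₁ sinθ.
τ = (2.31×10⁻¹²)(1.301)·sin65° = 2.724×10⁻¹² N·m.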